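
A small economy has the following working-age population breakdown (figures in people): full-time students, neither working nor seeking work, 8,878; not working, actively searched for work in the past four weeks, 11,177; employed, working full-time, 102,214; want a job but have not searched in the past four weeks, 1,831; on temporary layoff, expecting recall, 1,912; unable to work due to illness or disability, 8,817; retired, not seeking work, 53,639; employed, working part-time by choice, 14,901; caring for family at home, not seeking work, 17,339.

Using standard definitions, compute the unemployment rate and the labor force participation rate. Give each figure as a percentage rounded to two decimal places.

Employed = 102,214 + 14,901 = 117,115.
Unemployed = 11,177 + 1,912 = 13,089 (jobless and actively searching, or on temporary layoff).
Labor force = 117,115 + 13,089 = 130,204.
Not in labor force = 8,878 + 1,831 + 8,817 + 53,639 + 17,339 = 90,504 (those not working and not actively searching are outside the labor force — including those who want a job but have given up searching).
Civilian working-age population = 130,204 + 90,504 = 220,708.
Unemployment rate = 13,089 / 130,204 = 10.05%.
Labor force participation rate = 130,204 / 220,708 = 58.99%.

Unemployment rate ≈ 10.05%; labor force participation rate ≈ 58.99%.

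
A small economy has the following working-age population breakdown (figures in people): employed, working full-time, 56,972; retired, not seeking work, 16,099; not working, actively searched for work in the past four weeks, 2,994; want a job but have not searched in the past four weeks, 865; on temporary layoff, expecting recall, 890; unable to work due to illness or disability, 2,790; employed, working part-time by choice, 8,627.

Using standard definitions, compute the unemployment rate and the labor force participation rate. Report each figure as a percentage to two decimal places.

Unemployment rate ≈ 5.59%; labor force participation rate ≈ 77.86%.

Employed = 56,972 + 8,627 = 65,599.
Unemployed = 2,994 + 890 = 3,884 (jobless and actively searching, or on temporary layoff).
Labor force = 65,599 + 3,884 = 69,483.
Not in labor force = 16,099 + 865 + 2,790 = 19,754 (those not working and not actively searching are outside the labor force — including those who want a job but have given up searching).
Civilian working-age population = 69,483 + 19,754 = 89,237.
Unemployment rate = 3,884 / 69,483 = 5.59%.
Labor force participation rate = 69,483 / 89,237 = 77.86%.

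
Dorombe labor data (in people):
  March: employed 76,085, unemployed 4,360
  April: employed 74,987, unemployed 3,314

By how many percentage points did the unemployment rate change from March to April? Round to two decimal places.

March: labor force = 76,085 + 4,360 = 80,445; u = 4,360/80,445 = 5.42%.
April: labor force = 74,987 + 3,314 = 78,301; u = 3,314/78,301 = 4.23%.
Change = 4.23% − 5.42% = −1.19 pp.

The unemployment rate changed by −1.19 percentage points.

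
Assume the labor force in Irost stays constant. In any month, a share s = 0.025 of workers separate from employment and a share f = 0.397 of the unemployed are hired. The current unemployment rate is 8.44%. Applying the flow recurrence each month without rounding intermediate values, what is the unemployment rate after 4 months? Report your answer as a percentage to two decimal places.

Unemployment rate after four months ≈ 6.20%.

With a fixed labor force, u_{t+1} = u_t + s·(1−u_t) − f·u_t = u_t·(1−s−f) + s.
Here 1−s−f = 0.578 and s = 0.025.
u_1 = 0.084400 × 0.578 + 0.025 = 0.073783.
u_2 = 0.073783 × 0.578 + 0.025 = 0.067647.
u_3 = 0.067647 × 0.578 + 0.025 = 0.064100.
u_4 = 0.064100 × 0.578 + 0.025 = 0.062050.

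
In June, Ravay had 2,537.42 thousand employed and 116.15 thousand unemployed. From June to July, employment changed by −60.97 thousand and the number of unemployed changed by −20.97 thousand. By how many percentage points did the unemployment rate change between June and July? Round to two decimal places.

The unemployment rate changed by −0.68 percentage points.

June: labor force = 2,537.42 + 116.15 = 2,653.57; u = 116.15/2,653.57 = 4.38%.
July: labor force = 2,476.45 + 95.18 = 2,571.63; u = 95.18/2,571.63 = 3.70%.
Change = 3.70% − 4.38% = −0.68 pp.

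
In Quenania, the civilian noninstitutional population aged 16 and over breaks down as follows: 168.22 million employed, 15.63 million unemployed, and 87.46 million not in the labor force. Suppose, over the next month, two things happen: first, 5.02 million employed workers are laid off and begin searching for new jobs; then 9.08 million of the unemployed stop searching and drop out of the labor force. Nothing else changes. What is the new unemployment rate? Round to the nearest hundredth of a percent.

New unemployment rate ≈ 6.62%.

Initially, labor force = 168.22 + 15.63 = 183.85 million, so u = 15.63/183.85 = 8.50%.
After the first change, employed falls and unemployed rises by 5.02; labor force unchanged → E = 163.20, U = 20.65, labor force = 183.85 million.
After the second change, unemployed and labor force both fall by 9.08 → E = 163.20, U = 11.57, labor force = 174.77 million.
New unemployment rate = 11.57 / 174.77 = 6.62%.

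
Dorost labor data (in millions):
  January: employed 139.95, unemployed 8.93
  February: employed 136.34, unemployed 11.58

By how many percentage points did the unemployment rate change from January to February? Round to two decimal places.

January: labor force = 139.95 + 8.93 = 148.88; u = 8.93/148.88 = 6.00%.
February: labor force = 136.34 + 11.58 = 147.92; u = 11.58/147.92 = 7.83%.
Change = 7.83% − 6.00% = +1.83 pp.

The unemployment rate changed by +1.83 percentage points.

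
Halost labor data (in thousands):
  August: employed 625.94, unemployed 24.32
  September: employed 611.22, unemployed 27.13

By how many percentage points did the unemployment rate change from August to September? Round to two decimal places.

August: labor force = 625.94 + 24.32 = 650.26; u = 24.32/650.26 = 3.74%.
September: labor force = 611.22 + 27.13 = 638.35; u = 27.13/638.35 = 4.25%.
Change = 4.25% − 3.74% = +0.51 pp.

The unemployment rate changed by +0.51 percentage points.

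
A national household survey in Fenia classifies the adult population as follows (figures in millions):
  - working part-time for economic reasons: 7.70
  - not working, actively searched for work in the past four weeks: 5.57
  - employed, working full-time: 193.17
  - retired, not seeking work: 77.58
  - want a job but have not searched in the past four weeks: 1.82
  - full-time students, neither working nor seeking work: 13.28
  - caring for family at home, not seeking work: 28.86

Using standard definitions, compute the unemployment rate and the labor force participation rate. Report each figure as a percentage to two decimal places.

Unemployment rate ≈ 2.70%; labor force participation rate ≈ 62.94%.

Employed = 7.70 + 193.17 = 200.87 million (anyone who worked, including part-time for economic reasons, counts as employed).
Unemployed = 5.57 million.
Labor force = 200.87 + 5.57 = 206.44 million.
Not in labor force = 77.58 + 1.82 + 13.28 + 28.86 = 121.54 million (those not working and not actively searching are outside the labor force — including those who want a job but have given up searching).
Civilian working-age population = 206.44 + 121.54 = 327.98 million.
Unemployment rate = 5.57 / 206.44 = 2.70%.
Labor force participation rate = 206.44 / 327.98 = 62.94%.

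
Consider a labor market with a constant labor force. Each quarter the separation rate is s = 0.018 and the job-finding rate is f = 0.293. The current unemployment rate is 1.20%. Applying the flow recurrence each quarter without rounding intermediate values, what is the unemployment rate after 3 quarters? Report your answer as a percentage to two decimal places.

With a fixed labor force, u_{t+1} = u_t + s·(1−u_t) − f·u_t = u_t·(1−s−f) + s.
Here 1−s−f = 0.689 and s = 0.018.
u_1 = 0.012000 × 0.689 + 0.018 = 0.026268.
u_2 = 0.026268 × 0.689 + 0.018 = 0.036099.
u_3 = 0.036099 × 0.689 + 0.018 = 0.042872.

Unemployment rate after three quarters ≈ 4.29%.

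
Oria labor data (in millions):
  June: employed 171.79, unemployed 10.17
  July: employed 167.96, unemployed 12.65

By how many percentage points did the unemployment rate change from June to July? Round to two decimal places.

The unemployment rate changed by +1.41 percentage points.

June: labor force = 171.79 + 10.17 = 181.96; u = 10.17/181.96 = 5.59%.
July: labor force = 167.96 + 12.65 = 180.61; u = 12.65/180.61 = 7.00%.
Change = 7.00% − 5.59% = +1.41 pp.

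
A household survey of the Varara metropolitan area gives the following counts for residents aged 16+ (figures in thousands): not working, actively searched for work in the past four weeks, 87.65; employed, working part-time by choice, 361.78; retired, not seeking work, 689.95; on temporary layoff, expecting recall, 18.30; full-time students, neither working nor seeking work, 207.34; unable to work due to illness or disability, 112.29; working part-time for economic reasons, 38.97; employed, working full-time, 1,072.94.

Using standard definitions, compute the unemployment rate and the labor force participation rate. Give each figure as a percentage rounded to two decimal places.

Employed = 361.78 + 38.97 + 1,072.94 = 1,473.69 thousand (anyone who worked, including part-time for economic reasons, counts as employed).
Unemployed = 87.65 + 18.30 = 105.95 thousand (jobless and actively searching, or on temporary layoff).
Labor force = 1,473.69 + 105.95 = 1,579.64 thousand.
Not in labor force = 689.95 + 207.34 + 112.29 = 1,009.58 thousand (those not working and not actively searching are outside the labor force).
Civilian working-age population = 1,579.64 + 1,009.58 = 2,589.22 thousand.
Unemployment rate = 105.95 / 1,579.64 = 6.71%.
Labor force participation rate = 1,579.64 / 2,589.22 = 61.01%.

Unemployment rate ≈ 6.71%; labor force participation rate ≈ 61.01%.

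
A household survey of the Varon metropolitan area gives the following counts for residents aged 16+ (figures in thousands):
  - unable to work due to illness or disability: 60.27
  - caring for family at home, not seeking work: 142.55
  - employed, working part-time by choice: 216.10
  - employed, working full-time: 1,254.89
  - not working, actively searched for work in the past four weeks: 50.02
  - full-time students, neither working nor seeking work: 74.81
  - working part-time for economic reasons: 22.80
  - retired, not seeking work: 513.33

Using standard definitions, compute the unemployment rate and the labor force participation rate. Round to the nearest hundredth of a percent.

Unemployment rate ≈ 3.24%; labor force participation rate ≈ 66.12%.

Employed = 216.10 + 1,254.89 + 22.80 = 1,493.79 thousand (anyone who worked, including part-time for economic reasons, counts as employed).
Unemployed = 50.02 thousand.
Labor force = 1,493.79 + 50.02 = 1,543.81 thousand.
Not in labor force = 60.27 + 142.55 + 74.81 + 513.33 = 790.96 thousand (those not working and not actively searching are outside the labor force).
Civilian working-age population = 1,543.81 + 790.96 = 2,334.77 thousand.
Unemployment rate = 50.02 / 1,543.81 = 3.24%.
Labor force participation rate = 1,543.81 / 2,334.77 = 66.12%.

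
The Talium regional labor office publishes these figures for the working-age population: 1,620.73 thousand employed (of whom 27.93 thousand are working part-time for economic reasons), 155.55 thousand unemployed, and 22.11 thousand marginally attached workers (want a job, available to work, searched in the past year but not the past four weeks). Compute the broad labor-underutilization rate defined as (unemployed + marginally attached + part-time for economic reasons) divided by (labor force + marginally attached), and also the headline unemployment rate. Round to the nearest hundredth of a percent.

Labor force = 1,620.73 + 155.55 = 1,776.28 thousand.
Numerator = 155.55 + 22.11 + 27.93 = 205.59 thousand.
Denominator = 1,776.28 + 22.11 = 1,798.39 thousand.
Broad rate = 205.59 / 1,798.39 = 11.43%.
Headline unemployment rate = 155.55 / 1,776.28 = 8.76%.

Broad underutilization rate ≈ 11.43%; headline unemployment rate ≈ 8.76%.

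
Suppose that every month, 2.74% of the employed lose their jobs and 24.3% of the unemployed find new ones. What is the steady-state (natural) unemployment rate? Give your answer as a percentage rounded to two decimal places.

At steady state the flows balance: s·E = f·U, so U/(E+U) = s/(s+f).
u* = 2.74 / (2.74 + 24.3) = 2.74 / 27.04 = 10.13%.

Steady-state unemployment rate ≈ 10.13%.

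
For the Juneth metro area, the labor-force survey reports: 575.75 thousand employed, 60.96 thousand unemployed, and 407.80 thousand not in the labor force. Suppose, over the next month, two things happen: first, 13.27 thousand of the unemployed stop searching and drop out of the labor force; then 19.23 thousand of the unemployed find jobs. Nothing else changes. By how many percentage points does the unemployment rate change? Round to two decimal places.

Initially, labor force = 575.75 + 60.96 = 636.71 thousand, so u = 60.96/636.71 = 9.57%.
After the first change, unemployed and labor force both fall by 13.27 → E = 575.75, U = 47.69, labor force = 623.44 thousand.
After the second change, unemployed falls and employed rises by 19.23; labor force unchanged → E = 594.98, U = 28.46, labor force = 623.44 thousand.
New unemployment rate = 28.46 / 623.44 = 4.56%.
Change = 4.56% − 9.57% = −5.01 percentage points.

The unemployment rate changes by −5.01 percentage points.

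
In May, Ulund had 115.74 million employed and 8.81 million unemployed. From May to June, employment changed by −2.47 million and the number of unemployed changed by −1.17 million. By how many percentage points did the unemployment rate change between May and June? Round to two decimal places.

May: labor force = 115.74 + 8.81 = 124.55; u = 8.81/124.55 = 7.07%.
June: labor force = 113.27 + 7.64 = 120.91; u = 7.64/120.91 = 6.32%.
Change = 6.32% − 7.07% = −0.75 pp.

The unemployment rate changed by −0.75 percentage points.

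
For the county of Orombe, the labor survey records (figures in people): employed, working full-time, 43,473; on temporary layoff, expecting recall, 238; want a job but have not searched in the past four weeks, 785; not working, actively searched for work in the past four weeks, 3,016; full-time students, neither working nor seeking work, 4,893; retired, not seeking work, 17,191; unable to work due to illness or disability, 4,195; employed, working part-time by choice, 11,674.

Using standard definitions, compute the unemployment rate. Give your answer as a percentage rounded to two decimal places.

Employed = 43,473 + 11,674 = 55,147.
Unemployed = 238 + 3,016 = 3,254 (jobless and actively searching, or on temporary layoff).
Labor force = 55,147 + 3,254 = 58,401.
Unemployment rate = 3,254 / 58,401 = 5.57%.

Unemployment rate ≈ 5.57%.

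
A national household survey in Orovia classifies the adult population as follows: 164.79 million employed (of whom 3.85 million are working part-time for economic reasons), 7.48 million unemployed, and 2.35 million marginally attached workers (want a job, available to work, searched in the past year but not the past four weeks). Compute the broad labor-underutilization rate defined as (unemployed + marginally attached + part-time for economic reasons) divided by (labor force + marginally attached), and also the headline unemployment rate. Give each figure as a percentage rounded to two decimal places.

Labor force = 164.79 + 7.48 = 172.27 million.
Numerator = 7.48 + 2.35 + 3.85 = 13.68 million.
Denominator = 172.27 + 2.35 = 174.62 million.
Broad rate = 13.68 / 174.62 = 7.83%.
Headline unemployment rate = 7.48 / 172.27 = 4.34%.

Broad underutilization rate ≈ 7.83%; headline unemployment rate ≈ 4.34%.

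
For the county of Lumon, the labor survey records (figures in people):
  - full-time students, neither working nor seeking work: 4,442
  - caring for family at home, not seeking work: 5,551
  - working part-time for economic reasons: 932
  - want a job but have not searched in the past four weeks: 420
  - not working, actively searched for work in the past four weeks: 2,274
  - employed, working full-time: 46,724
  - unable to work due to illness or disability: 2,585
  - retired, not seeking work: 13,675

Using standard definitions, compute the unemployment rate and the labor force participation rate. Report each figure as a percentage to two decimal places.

Employed = 932 + 46,724 = 47,656 (anyone who worked, including part-time for economic reasons, counts as employed).
Unemployed = 2,274.
Labor force = 47,656 + 2,274 = 49,930.
Not in labor force = 4,442 + 5,551 + 420 + 2,585 + 13,675 = 26,673 (those not working and not actively searching are outside the labor force — including those who want a job but have given up searching).
Civilian working-age population = 49,930 + 26,673 = 76,603.
Unemployment rate = 2,274 / 49,930 = 4.55%.
Labor force participation rate = 49,930 / 76,603 = 65.18%.

Unemployment rate ≈ 4.55%; labor force participation rate ≈ 65.18%.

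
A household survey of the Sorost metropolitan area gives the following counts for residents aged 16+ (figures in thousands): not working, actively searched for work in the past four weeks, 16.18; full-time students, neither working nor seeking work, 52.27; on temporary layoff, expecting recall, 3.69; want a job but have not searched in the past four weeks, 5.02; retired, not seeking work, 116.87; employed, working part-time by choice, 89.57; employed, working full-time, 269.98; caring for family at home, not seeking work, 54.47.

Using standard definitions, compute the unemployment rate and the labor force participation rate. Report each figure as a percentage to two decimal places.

Employed = 89.57 + 269.98 = 359.55 thousand.
Unemployed = 16.18 + 3.69 = 19.87 thousand (jobless and actively searching, or on temporary layoff).
Labor force = 359.55 + 19.87 = 379.42 thousand.
Not in labor force = 52.27 + 5.02 + 116.87 + 54.47 = 228.63 thousand (those not working and not actively searching are outside the labor force — including those who want a job but have given up searching).
Civilian working-age population = 379.42 + 228.63 = 608.05 thousand.
Unemployment rate = 19.87 / 379.42 = 5.24%.
Labor force participation rate = 379.42 / 608.05 = 62.40%.

Unemployment rate ≈ 5.24%; labor force participation rate ≈ 62.40%.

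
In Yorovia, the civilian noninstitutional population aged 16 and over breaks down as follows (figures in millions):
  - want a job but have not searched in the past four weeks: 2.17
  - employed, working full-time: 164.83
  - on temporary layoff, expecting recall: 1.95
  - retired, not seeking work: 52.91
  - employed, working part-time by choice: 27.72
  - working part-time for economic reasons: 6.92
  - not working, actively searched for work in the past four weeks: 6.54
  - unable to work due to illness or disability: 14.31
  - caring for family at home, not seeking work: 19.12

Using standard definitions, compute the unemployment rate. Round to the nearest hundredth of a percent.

Employed = 164.83 + 27.72 + 6.92 = 199.47 million (anyone who worked, including part-time for economic reasons, counts as employed).
Unemployed = 1.95 + 6.54 = 8.49 million (jobless and actively searching, or on temporary layoff).
Labor force = 199.47 + 8.49 = 207.96 million.
Unemployment rate = 8.49 / 207.96 = 4.08%.

Unemployment rate ≈ 4.08%.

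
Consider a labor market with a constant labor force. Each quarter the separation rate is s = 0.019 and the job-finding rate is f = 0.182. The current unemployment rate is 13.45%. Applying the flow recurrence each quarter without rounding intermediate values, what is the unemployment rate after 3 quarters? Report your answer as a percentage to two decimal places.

With a fixed labor force, u_{t+1} = u_t + s·(1−u_t) − f·u_t = u_t·(1−s−f) + s.
Here 1−s−f = 0.799 and s = 0.019.
u_1 = 0.134500 × 0.799 + 0.019 = 0.126466.
u_2 = 0.126466 × 0.799 + 0.019 = 0.120046.
u_3 = 0.120046 × 0.799 + 0.019 = 0.114917.

Unemployment rate after three quarters ≈ 11.49%.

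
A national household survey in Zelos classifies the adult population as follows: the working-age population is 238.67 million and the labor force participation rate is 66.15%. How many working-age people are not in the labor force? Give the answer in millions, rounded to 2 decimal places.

About 80.79 million are not in the labor force.

Share not in the labor force = 1 − 0.6615 = 0.3385.
Not in labor force = 0.3385 × 238.67 ≈ 80.79 million.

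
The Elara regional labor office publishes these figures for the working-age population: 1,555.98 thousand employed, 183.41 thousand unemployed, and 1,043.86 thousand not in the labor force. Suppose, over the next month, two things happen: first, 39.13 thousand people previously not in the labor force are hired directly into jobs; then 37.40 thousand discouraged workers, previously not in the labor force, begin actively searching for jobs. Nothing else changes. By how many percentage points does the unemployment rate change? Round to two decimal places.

The unemployment rate changes by +1.62 percentage points.

Initially, labor force = 1,555.98 + 183.41 = 1,739.39 thousand, so u = 183.41/1,739.39 = 10.54%.
After the first change, employed and labor force both rise by 39.13; unemployed unchanged → E = 1,595.11, U = 183.41, labor force = 1,778.52 thousand.
After the second change, unemployed and labor force both rise by 37.40 → E = 1,595.11, U = 220.81, labor force = 1,815.92 thousand.
New unemployment rate = 220.81 / 1,815.92 = 12.16%.
Change = 12.16% − 10.54% = +1.62 percentage points.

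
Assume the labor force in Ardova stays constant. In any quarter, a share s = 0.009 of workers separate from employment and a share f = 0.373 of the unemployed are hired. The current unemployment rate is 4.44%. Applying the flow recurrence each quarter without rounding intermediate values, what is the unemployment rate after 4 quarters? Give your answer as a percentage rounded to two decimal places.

Unemployment rate after four quarters ≈ 2.66%.

With a fixed labor force, u_{t+1} = u_t + s·(1−u_t) − f·u_t = u_t·(1−s−f) + s.
Here 1−s−f = 0.618 and s = 0.009.
u_1 = 0.044400 × 0.618 + 0.009 = 0.036439.
u_2 = 0.036439 × 0.618 + 0.009 = 0.031519.
u_3 = 0.031519 × 0.618 + 0.009 = 0.028479.
u_4 = 0.028479 × 0.618 + 0.009 = 0.026600.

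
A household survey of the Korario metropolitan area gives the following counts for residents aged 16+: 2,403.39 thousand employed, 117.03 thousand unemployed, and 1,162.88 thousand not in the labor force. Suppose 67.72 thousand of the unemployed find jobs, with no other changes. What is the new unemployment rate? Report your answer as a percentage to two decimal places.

Initially, labor force = 2,403.39 + 117.03 = 2,520.42 thousand, so u = 117.03/2,520.42 = 4.64%.
After the change, unemployed falls and employed rises by 67.72; labor force unchanged → E = 2,471.11, U = 49.31, labor force = 2,520.42 thousand.
New unemployment rate = 49.31 / 2,520.42 = 1.96%.

New unemployment rate ≈ 1.96%.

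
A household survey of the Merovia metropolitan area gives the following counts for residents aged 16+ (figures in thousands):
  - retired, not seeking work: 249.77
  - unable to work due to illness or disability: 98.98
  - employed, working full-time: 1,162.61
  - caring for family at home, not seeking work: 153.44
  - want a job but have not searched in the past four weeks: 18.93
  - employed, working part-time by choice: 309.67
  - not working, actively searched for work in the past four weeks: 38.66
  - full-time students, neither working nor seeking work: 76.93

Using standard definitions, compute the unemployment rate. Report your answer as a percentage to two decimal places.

Unemployment rate ≈ 2.56%.

Employed = 1,162.61 + 309.67 = 1,472.28 thousand.
Unemployed = 38.66 thousand.
Labor force = 1,472.28 + 38.66 = 1,510.94 thousand.
Unemployment rate = 38.66 / 1,510.94 = 2.56%.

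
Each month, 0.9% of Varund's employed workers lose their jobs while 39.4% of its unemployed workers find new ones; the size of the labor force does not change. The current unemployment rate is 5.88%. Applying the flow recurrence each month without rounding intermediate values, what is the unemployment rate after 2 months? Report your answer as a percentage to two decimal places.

With a fixed labor force, u_{t+1} = u_t + s·(1−u_t) − f·u_t = u_t·(1−s−f) + s.
Here 1−s−f = 0.597 and s = 0.009.
u_1 = 0.058800 × 0.597 + 0.009 = 0.044104.
u_2 = 0.044104 × 0.597 + 0.009 = 0.035330.

Unemployment rate after two months ≈ 3.53%.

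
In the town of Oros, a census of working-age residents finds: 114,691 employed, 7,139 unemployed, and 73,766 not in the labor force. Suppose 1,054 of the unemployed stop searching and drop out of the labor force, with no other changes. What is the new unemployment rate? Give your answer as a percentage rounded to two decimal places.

New unemployment rate ≈ 5.04%.

Initially, labor force = 114,691 + 7,139 = 121,830, so u = 7,139/121,830 = 5.86%.
After the change, unemployed and labor force both fall by 1,054 → E = 114,691, U = 6,085, labor force = 120,776.
New unemployment rate = 6,085 / 120,776 = 5.04%.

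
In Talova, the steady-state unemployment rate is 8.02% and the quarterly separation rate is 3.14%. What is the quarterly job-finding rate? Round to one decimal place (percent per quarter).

Job-finding rate ≈ 36.0% per quarter.

From u* = s/(s+f): f = s·(1−u)/u.
f = 3.14 × (1 − 0.0802) / 0.0802 = 2.8882 / 0.0802 ≈ 36.0% per quarter.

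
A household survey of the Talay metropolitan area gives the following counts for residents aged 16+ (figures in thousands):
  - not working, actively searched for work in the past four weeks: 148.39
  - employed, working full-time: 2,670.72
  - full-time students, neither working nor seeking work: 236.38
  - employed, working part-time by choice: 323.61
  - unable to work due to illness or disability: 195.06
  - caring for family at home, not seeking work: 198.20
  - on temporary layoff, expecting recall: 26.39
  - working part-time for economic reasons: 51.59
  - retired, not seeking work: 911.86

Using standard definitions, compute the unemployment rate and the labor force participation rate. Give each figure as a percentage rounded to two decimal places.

Unemployment rate ≈ 5.43%; labor force participation rate ≈ 67.63%.

Employed = 2,670.72 + 323.61 + 51.59 = 3,045.92 thousand (anyone who worked, including part-time for economic reasons, counts as employed).
Unemployed = 148.39 + 26.39 = 174.78 thousand (jobless and actively searching, or on temporary layoff).
Labor force = 3,045.92 + 174.78 = 3,220.70 thousand.
Not in labor force = 236.38 + 195.06 + 198.20 + 911.86 = 1,541.50 thousand (those not working and not actively searching are outside the labor force).
Civilian working-age population = 3,220.70 + 1,541.50 = 4,762.20 thousand.
Unemployment rate = 174.78 / 3,220.70 = 5.43%.
Labor force participation rate = 3,220.70 / 4,762.20 = 67.63%.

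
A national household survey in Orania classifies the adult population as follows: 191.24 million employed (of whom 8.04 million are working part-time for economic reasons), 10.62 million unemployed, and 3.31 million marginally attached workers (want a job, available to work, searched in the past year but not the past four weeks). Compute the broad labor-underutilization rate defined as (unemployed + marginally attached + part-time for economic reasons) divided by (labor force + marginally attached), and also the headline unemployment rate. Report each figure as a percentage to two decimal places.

Labor force = 191.24 + 10.62 = 201.86 million.
Numerator = 10.62 + 3.31 + 8.04 = 21.97 million.
Denominator = 201.86 + 3.31 = 205.17 million.
Broad rate = 21.97 / 205.17 = 10.71%.
Headline unemployment rate = 10.62 / 201.86 = 5.26%.

Broad underutilization rate ≈ 10.71%; headline unemployment rate ≈ 5.26%.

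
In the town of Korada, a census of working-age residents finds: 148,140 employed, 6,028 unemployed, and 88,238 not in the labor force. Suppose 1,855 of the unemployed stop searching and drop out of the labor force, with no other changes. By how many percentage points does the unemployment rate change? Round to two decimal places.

Initially, labor force = 148,140 + 6,028 = 154,168, so u = 6,028/154,168 = 3.91%.
After the change, unemployed and labor force both fall by 1,855 → E = 148,140, U = 4,173, labor force = 152,313.
New unemployment rate = 4,173 / 152,313 = 2.74%.
Change = 2.74% − 3.91% = −1.17 percentage points.

The unemployment rate changes by −1.17 percentage points.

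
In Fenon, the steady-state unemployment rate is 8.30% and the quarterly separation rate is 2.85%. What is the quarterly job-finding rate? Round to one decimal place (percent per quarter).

From u* = s/(s+f): f = s·(1−u)/u.
f = 2.85 × (1 − 0.0830) / 0.0830 = 2.6135 / 0.0830 ≈ 31.5% per quarter.

Job-finding rate ≈ 31.5% per quarter.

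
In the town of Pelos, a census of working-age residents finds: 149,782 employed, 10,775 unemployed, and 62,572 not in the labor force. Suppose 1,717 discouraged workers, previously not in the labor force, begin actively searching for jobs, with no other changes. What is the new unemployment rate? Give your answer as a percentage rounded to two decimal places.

Initially, labor force = 149,782 + 10,775 = 160,557, so u = 10,775/160,557 = 6.71%.
After the change, unemployed and labor force both rise by 1,717 → E = 149,782, U = 12,492, labor force = 162,274.
New unemployment rate = 12,492 / 162,274 = 7.70%.

New unemployment rate ≈ 7.70%.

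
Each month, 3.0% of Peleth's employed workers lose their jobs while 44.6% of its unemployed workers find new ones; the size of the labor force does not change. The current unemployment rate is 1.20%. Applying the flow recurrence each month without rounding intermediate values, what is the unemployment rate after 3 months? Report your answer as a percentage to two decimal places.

With a fixed labor force, u_{t+1} = u_t + s·(1−u_t) − f·u_t = u_t·(1−s−f) + s.
Here 1−s−f = 0.524 and s = 0.030.
u_1 = 0.012000 × 0.524 + 0.030 = 0.036288.
u_2 = 0.036288 × 0.524 + 0.030 = 0.049015.
u_3 = 0.049015 × 0.524 + 0.030 = 0.055684.

Unemployment rate after three months ≈ 5.57%.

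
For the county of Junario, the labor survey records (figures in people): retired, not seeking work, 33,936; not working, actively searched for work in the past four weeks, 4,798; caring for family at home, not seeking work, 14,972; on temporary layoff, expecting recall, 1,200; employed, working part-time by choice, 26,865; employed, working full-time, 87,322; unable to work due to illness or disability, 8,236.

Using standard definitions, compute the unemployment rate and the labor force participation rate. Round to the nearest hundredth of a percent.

Employed = 26,865 + 87,322 = 114,187.
Unemployed = 4,798 + 1,200 = 5,998 (jobless and actively searching, or on temporary layoff).
Labor force = 114,187 + 5,998 = 120,185.
Not in labor force = 33,936 + 14,972 + 8,236 = 57,144 (those not working and not actively searching are outside the labor force).
Civilian working-age population = 120,185 + 57,144 = 177,329.
Unemployment rate = 5,998 / 120,185 = 4.99%.
Labor force participation rate = 120,185 / 177,329 = 67.78%.

Unemployment rate ≈ 4.99%; labor force participation rate ≈ 67.78%.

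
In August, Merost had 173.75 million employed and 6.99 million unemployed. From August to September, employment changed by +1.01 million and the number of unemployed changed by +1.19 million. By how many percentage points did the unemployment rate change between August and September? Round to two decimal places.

The unemployment rate changed by +0.60 percentage points.

August: labor force = 173.75 + 6.99 = 180.74; u = 6.99/180.74 = 3.87%.
September: labor force = 174.76 + 8.18 = 182.94; u = 8.18/182.94 = 4.47%.
Change = 4.47% − 3.87% = +0.60 pp.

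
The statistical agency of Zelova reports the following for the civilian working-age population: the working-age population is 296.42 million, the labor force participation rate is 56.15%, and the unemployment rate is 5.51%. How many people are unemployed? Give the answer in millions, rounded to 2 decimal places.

About 9.17 million are unemployed.

Labor force = 0.5615 × 296.42 = 166.44 million.
Unemployed = 0.0551 × 166.44 ≈ 9.17 million.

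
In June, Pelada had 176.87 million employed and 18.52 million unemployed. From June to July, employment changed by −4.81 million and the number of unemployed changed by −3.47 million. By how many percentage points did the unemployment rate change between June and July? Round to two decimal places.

June: labor force = 176.87 + 18.52 = 195.39; u = 18.52/195.39 = 9.48%.
July: labor force = 172.06 + 15.05 = 187.11; u = 15.05/187.11 = 8.04%.
Change = 8.04% − 9.48% = −1.44 pp.

The unemployment rate changed by −1.44 percentage points.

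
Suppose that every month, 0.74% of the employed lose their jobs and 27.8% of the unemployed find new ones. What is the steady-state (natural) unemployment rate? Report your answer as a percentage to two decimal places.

At steady state the flows balance: s·E = f·U, so U/(E+U) = s/(s+f).
u* = 0.74 / (0.74 + 27.8) = 0.74 / 28.54 = 2.59%.

Steady-state unemployment rate ≈ 2.59%.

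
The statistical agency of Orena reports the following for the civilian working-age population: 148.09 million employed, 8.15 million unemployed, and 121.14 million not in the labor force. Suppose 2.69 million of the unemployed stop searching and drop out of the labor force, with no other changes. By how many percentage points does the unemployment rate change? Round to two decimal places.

Initially, labor force = 148.09 + 8.15 = 156.24 million, so u = 8.15/156.24 = 5.22%.
After the change, unemployed and labor force both fall by 2.69 → E = 148.09, U = 5.46, labor force = 153.55 million.
New unemployment rate = 5.46 / 153.55 = 3.56%.
Change = 3.56% − 5.22% = −1.66 percentage points.

The unemployment rate changes by −1.66 percentage points.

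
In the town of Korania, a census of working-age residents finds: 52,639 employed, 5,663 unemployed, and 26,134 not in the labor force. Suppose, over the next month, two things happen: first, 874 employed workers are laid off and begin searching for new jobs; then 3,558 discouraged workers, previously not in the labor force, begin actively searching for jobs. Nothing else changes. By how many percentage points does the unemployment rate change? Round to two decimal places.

Initially, labor force = 52,639 + 5,663 = 58,302, so u = 5,663/58,302 = 9.71%.
After the first change, employed falls and unemployed rises by 874; labor force unchanged → E = 51,765, U = 6,537, labor force = 58,302.
After the second change, unemployed and labor force both rise by 3,558 → E = 51,765, U = 10,095, labor force = 61,860.
New unemployment rate = 10,095 / 61,860 = 16.32%.
Change = 16.32% − 9.71% = +6.61 percentage points.

The unemployment rate changes by +6.61 percentage points.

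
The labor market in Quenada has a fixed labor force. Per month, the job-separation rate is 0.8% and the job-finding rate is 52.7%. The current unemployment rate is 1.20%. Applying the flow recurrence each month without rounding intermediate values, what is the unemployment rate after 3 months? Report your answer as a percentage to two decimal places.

With a fixed labor force, u_{t+1} = u_t + s·(1−u_t) − f·u_t = u_t·(1−s−f) + s.
Here 1−s−f = 0.465 and s = 0.008.
u_1 = 0.012000 × 0.465 + 0.008 = 0.013580.
u_2 = 0.013580 × 0.465 + 0.008 = 0.014315.
u_3 = 0.014315 × 0.465 + 0.008 = 0.014656.

Unemployment rate after three months ≈ 1.47%.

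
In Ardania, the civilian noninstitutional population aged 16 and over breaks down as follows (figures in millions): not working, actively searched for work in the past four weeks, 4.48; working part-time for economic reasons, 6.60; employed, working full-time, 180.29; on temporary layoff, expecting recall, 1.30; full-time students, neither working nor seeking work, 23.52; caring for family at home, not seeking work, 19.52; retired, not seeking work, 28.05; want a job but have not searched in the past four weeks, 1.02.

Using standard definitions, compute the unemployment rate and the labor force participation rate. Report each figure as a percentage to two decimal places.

Employed = 6.60 + 180.29 = 186.89 million (anyone who worked, including part-time for economic reasons, counts as employed).
Unemployed = 4.48 + 1.30 = 5.78 million (jobless and actively searching, or on temporary layoff).
Labor force = 186.89 + 5.78 = 192.67 million.
Not in labor force = 23.52 + 19.52 + 28.05 + 1.02 = 72.11 million (those not working and not actively searching are outside the labor force — including those who want a job but have given up searching).
Civilian working-age population = 192.67 + 72.11 = 264.78 million.
Unemployment rate = 5.78 / 192.67 = 3.00%.
Labor force participation rate = 192.67 / 264.78 = 72.77%.

Unemployment rate ≈ 3.00%; labor force participation rate ≈ 72.77%.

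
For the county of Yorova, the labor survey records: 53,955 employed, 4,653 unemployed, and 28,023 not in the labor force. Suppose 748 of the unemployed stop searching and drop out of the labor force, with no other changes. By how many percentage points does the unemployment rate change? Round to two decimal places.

The unemployment rate changes by −1.19 percentage points.

Initially, labor force = 53,955 + 4,653 = 58,608, so u = 4,653/58,608 = 7.94%.
After the change, unemployed and labor force both fall by 748 → E = 53,955, U = 3,905, labor force = 57,860.
New unemployment rate = 3,905 / 57,860 = 6.75%.
Change = 6.75% − 7.94% = −1.19 percentage points.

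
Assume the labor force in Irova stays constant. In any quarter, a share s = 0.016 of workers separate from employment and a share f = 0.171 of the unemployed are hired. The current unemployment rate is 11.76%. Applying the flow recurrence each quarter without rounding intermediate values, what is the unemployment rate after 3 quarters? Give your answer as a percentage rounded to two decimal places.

With a fixed labor force, u_{t+1} = u_t + s·(1−u_t) − f·u_t = u_t·(1−s−f) + s.
Here 1−s−f = 0.813 and s = 0.016.
u_1 = 0.117600 × 0.813 + 0.016 = 0.111609.
u_2 = 0.111609 × 0.813 + 0.016 = 0.106738.
u_3 = 0.106738 × 0.813 + 0.016 = 0.102778.

Unemployment rate after three quarters ≈ 10.28%.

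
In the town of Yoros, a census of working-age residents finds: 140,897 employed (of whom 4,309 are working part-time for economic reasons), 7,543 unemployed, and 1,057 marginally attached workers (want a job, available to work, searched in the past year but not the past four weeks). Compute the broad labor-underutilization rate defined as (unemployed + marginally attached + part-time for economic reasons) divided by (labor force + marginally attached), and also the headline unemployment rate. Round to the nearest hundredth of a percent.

Broad underutilization rate ≈ 8.63%; headline unemployment rate ≈ 5.08%.

Labor force = 140,897 + 7,543 = 148,440.
Numerator = 7,543 + 1,057 + 4,309 = 12,909.
Denominator = 148,440 + 1,057 = 149,497.
Broad rate = 12,909 / 149,497 = 8.63%.
Headline unemployment rate = 7,543 / 148,440 = 5.08%.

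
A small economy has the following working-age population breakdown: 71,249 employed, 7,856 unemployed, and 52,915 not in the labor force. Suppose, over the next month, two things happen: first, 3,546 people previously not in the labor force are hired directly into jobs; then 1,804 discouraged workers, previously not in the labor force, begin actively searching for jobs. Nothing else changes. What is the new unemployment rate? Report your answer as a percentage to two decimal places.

New unemployment rate ≈ 11.44%.

Initially, labor force = 71,249 + 7,856 = 79,105, so u = 7,856/79,105 = 9.93%.
After the first change, employed and labor force both rise by 3,546; unemployed unchanged → E = 74,795, U = 7,856, labor force = 82,651.
After the second change, unemployed and labor force both rise by 1,804 → E = 74,795, U = 9,660, labor force = 84,455.
New unemployment rate = 9,660 / 84,455 = 11.44%.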